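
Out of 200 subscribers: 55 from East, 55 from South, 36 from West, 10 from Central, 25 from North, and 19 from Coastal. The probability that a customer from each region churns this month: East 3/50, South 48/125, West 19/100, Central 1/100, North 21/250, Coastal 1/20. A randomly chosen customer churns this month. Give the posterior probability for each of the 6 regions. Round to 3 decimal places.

East 0.096, South 0.614, West 0.199, Central 0.003, North 0.061, Coastal 0.028

Compute prior × likelihood for every hypothesis:
  East: 0.275 × 0.06 = 0.0165
  South: 0.275 × 0.384 = 0.1056
  West: 0.18 × 0.19 = 0.0342
  Central: 0.05 × 0.01 = 0.0005
  North: 0.125 × 0.084 = 0.0105
  Coastal: 0.095 × 0.05 = 0.00475
Total = 0.17205.
P(East | churn) = 0.0165/0.17205 ≈ 0.096
P(South | churn) = 0.1056/0.17205 ≈ 0.614
P(West | churn) = 0.0342/0.17205 ≈ 0.199
P(Central | churn) = 0.0005/0.17205 ≈ 0.003
P(North | churn) = 0.0105/0.17205 ≈ 0.061
P(Coastal | churn) = 0.00475/0.17205 ≈ 0.028
(Check: 0.096+0.614+0.199+0.003+0.061+0.028 = 1.001.)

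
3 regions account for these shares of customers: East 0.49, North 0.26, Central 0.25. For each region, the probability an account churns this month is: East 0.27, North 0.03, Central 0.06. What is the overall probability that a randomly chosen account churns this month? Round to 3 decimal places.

0.155

Unnormalized posteriors (prior × likelihood):
  East: 0.49 × 0.27 = 0.1323
  North: 0.26 × 0.03 = 0.0078
  Central: 0.25 × 0.06 = 0.015
P(churn) = 0.1323 + 0.0078 + 0.015 = 0.1551 → 0.155.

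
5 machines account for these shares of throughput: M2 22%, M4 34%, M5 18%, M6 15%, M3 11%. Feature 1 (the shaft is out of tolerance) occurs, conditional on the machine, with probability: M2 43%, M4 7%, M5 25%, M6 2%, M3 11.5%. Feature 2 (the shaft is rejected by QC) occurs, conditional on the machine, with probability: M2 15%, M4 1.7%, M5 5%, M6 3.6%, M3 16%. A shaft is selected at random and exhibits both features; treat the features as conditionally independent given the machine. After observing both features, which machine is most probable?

Compute prior × likelihood for every hypothesis:
  M2: 0.22 × 0.43 × 0.15 = 0.01419
  M4: 0.34 × 0.07 × 0.017 = 0.0004046
  M5: 0.18 × 0.25 × 0.05 = 0.00225
  M6: 0.15 × 0.02 × 0.036 = 0.000108
  M3: 0.11 × 0.115 × 0.16 = 0.002024
Total = 0.0189766.
Largest term belongs to M2, so M2 is most probable.

M2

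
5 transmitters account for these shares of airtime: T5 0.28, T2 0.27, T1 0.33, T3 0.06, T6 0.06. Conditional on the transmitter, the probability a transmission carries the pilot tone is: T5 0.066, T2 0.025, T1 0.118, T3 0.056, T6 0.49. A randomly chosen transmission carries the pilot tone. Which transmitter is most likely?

Compute prior × likelihood for every hypothesis:
  T5: 0.28 × 0.066 = 0.01848
  T2: 0.27 × 0.025 = 0.00675
  T1: 0.33 × 0.118 = 0.03894
  T3: 0.06 × 0.056 = 0.00336
  T6: 0.06 × 0.49 = 0.0294
Total = 0.09693.
Largest term belongs to T1, so T1 is most probable.

T1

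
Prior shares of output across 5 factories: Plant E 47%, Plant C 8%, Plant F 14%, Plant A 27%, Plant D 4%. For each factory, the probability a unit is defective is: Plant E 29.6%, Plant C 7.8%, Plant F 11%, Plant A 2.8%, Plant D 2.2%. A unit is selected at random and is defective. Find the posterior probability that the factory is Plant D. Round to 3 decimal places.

0.005

Prior × likelihood for each hypothesis:
  Plant E: 0.47 × 0.296 = 0.13912
  Plant C: 0.08 × 0.078 = 0.00624
  Plant F: 0.14 × 0.11 = 0.0154
  Plant A: 0.27 × 0.028 = 0.00756
  Plant D: 0.04 × 0.022 = 0.00088
Normalizing constant = 0.1692.
P(Plant D | evidence) = 0.00088 / 0.1692 ≈ 0.005.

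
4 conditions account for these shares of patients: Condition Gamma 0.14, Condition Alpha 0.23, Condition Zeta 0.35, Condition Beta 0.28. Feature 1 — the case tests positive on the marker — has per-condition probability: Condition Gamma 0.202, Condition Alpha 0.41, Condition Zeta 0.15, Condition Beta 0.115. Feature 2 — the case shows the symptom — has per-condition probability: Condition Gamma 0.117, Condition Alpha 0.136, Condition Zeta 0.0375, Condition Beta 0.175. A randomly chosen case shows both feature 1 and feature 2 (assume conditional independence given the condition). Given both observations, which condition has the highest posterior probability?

Condition Alpha

Unnormalized posteriors (prior × likelihood):
  Condition Gamma: 0.14 × 0.202 × 0.117 = 0.00330876
  Condition Alpha: 0.23 × 0.41 × 0.136 = 0.0128248
  Condition Zeta: 0.35 × 0.15 × 0.0375 = 0.00196875
  Condition Beta: 0.28 × 0.115 × 0.175 = 0.005635
Sum = 0.02373731.
Largest term belongs to Condition Alpha, so Condition Alpha is most probable.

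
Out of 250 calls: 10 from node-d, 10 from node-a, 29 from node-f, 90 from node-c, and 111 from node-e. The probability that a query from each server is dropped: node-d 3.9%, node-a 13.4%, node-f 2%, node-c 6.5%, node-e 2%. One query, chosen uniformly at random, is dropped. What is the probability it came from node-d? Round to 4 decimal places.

Unnormalized posteriors (prior × likelihood):
  node-d: 0.04 × 0.039 = 0.00156
  node-a: 0.04 × 0.134 = 0.00536
  node-f: 0.116 × 0.02 = 0.00232
  node-c: 0.36 × 0.065 = 0.0234
  node-e: 0.444 × 0.02 = 0.00888
Normalizing constant = 0.04152.
P(node-d | evidence) = 0.00156 / 0.04152 ≈ 0.0376.

0.0376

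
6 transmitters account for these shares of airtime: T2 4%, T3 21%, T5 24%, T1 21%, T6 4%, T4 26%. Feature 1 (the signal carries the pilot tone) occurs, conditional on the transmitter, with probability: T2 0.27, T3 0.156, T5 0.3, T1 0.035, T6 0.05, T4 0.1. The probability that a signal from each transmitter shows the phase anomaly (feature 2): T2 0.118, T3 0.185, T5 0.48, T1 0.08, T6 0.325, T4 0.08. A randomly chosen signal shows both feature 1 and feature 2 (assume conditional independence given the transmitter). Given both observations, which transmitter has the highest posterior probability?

T5

Prior × likelihood for each hypothesis:
  T2: 0.04 × 0.27 × 0.118 = 0.0012744
  T3: 0.21 × 0.156 × 0.185 = 0.0060606
  T5: 0.24 × 0.3 × 0.48 = 0.03456
  T1: 0.21 × 0.035 × 0.08 = 0.000588
  T6: 0.04 × 0.05 × 0.325 = 0.00065
  T4: 0.26 × 0.1 × 0.08 = 0.00208
Sum = 0.045213.
Largest term belongs to T5, so T5 is most probable.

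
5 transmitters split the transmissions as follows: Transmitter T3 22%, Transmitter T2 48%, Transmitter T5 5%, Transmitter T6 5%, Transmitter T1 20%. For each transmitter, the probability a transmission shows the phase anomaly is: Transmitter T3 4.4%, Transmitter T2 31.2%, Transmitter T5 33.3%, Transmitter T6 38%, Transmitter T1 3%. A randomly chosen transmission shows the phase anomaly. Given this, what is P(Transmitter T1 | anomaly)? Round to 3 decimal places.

0.030

Unnormalized posteriors (prior × likelihood):
  Transmitter T3: 0.22 × 0.044 = 0.00968
  Transmitter T2: 0.48 × 0.312 = 0.14976
  Transmitter T5: 0.05 × 0.333 = 0.01665
  Transmitter T6: 0.05 × 0.38 = 0.019
  Transmitter T1: 0.2 × 0.03 = 0.006
Normalizing constant = 0.20109.
P(Transmitter T1 | evidence) = 0.006 / 0.20109 ≈ 0.030.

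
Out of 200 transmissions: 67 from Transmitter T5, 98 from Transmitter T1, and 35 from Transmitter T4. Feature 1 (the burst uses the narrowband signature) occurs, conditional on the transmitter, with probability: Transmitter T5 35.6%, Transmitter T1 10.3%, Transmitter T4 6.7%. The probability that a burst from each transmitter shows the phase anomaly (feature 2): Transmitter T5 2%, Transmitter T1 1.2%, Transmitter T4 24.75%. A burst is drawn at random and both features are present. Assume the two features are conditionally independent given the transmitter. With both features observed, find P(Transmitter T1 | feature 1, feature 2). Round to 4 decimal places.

0.1028

By Bayes' rule, posterior ∝ prior × likelihood:
  Transmitter T5: 0.335 × 0.356 × 0.02 = 0.0023852
  Transmitter T1: 0.49 × 0.103 × 0.012 = 0.00060564
  Transmitter T4: 0.175 × 0.067 × 0.2475 = 0.0029019375
Total = 0.0058927775.
P(Transmitter T1 | evidence) = 0.00060564 / 0.0058927775 ≈ 0.1028.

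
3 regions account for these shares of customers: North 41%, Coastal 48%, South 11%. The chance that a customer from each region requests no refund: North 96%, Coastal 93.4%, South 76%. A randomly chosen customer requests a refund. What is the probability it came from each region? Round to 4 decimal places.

North 0.2202, Coastal 0.4253, South 0.3545

Taking complements, P(refund | each) = North 0.04, Coastal 0.066, South 0.24.
Compute prior × likelihood for every hypothesis:
  North: 0.41 × 0.04 = 0.0164
  Coastal: 0.48 × 0.066 = 0.03168
  South: 0.11 × 0.24 = 0.0264
Sum = 0.07448.
P(North | refund) = 0.0164/0.07448 ≈ 0.2202
P(Coastal | refund) = 0.03168/0.07448 ≈ 0.4253
P(South | refund) = 0.0264/0.07448 ≈ 0.3545
(Check: 0.2202+0.4253+0.3545 = 1.0000.)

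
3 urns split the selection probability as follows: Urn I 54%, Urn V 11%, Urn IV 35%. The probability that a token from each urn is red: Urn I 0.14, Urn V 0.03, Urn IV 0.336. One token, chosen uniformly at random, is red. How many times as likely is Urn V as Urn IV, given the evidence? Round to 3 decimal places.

0.028

Unnormalized posteriors (prior × likelihood):
  Urn I: 0.54 × 0.14 = 0.0756
  Urn V: 0.11 × 0.03 = 0.0033
  Urn IV: 0.35 × 0.336 = 0.1176
Sum = 0.1965.
The ratio is 0.0033 / 0.1176 (the normalizer cancels) = 0.028.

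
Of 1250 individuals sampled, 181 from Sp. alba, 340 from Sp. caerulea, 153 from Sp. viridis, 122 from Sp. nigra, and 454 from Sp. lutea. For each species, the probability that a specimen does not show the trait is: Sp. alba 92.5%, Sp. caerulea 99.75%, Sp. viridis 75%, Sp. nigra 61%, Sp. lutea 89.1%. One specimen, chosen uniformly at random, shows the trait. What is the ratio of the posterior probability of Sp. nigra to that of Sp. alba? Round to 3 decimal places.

3.505

Taking complements, P(trait | each) = Sp. alba 0.075, Sp. caerulea 0.0025, Sp. viridis 0.25, Sp. nigra 0.39, Sp. lutea 0.109.
Compute prior × likelihood for every hypothesis:
  Sp. alba: 0.1448 × 0.075 = 0.01086
  Sp. caerulea: 0.272 × 0.0025 = 0.00068
  Sp. viridis: 0.1224 × 0.25 = 0.0306
  Sp. nigra: 0.0976 × 0.39 = 0.038064
  Sp. lutea: 0.3632 × 0.109 = 0.0395888
Normalizing constant = 0.1197928.
The ratio is 0.038064 / 0.01086 (the normalizer cancels) = 3.505.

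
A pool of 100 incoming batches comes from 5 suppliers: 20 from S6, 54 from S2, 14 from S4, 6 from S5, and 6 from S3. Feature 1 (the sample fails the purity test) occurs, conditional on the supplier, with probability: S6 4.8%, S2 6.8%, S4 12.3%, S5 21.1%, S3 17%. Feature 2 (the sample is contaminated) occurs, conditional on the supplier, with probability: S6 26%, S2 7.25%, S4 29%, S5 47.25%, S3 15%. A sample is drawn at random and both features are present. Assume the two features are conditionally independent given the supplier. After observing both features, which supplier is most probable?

Unnormalized posteriors (prior × likelihood):
  S6: 0.2 × 0.048 × 0.26 = 0.002496
  S2: 0.54 × 0.068 × 0.0725 = 0.0026622
  S4: 0.14 × 0.123 × 0.29 = 0.0049938
  S5: 0.06 × 0.211 × 0.4725 = 0.00598185
  S3: 0.06 × 0.17 × 0.15 = 0.00153
Sum = 0.01766385.
Largest term belongs to S5, so S5 is most probable.

S5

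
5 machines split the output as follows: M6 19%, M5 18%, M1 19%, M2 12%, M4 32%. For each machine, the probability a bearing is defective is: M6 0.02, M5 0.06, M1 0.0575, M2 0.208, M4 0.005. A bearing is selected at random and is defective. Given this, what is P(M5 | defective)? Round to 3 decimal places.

Unnormalized posteriors (prior × likelihood):
  M6: 0.19 × 0.02 = 0.0038
  M5: 0.18 × 0.06 = 0.0108
  M1: 0.19 × 0.0575 = 0.010925
  M2: 0.12 × 0.208 = 0.02496
  M4: 0.32 × 0.005 = 0.0016
Sum = 0.052085.
P(M5 | evidence) = 0.0108 / 0.052085 ≈ 0.207.

0.207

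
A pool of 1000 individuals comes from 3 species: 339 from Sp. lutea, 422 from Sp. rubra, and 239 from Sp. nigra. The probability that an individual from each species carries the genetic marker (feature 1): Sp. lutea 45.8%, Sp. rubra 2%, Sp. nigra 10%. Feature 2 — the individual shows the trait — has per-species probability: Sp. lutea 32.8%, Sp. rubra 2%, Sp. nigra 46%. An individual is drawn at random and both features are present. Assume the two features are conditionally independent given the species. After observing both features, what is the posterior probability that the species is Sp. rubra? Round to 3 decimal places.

0.003

Unnormalized posteriors (prior × likelihood):
  Sp. lutea: 0.339 × 0.458 × 0.328 = 0.050925936
  Sp. rubra: 0.422 × 0.02 × 0.02 = 0.0001688
  Sp. nigra: 0.239 × 0.1 × 0.46 = 0.010994
Normalizing constant = 0.062088736.
P(Sp. rubra | evidence) = 0.0001688 / 0.062088736 ≈ 0.003.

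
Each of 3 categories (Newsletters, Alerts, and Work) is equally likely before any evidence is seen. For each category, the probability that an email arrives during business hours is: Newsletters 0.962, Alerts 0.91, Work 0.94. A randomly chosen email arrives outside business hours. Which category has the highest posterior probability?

Taking complements, P(off-hours | each) = Newsletters 0.038, Alerts 0.09, Work 0.06.
Since the prior is uniform, the posterior is proportional to the likelihood:
  Newsletters: 0.038
  Alerts: 0.09
  Work: 0.06
Total = 0.188.
Largest term belongs to Alerts, so Alerts is most probable.

Alerts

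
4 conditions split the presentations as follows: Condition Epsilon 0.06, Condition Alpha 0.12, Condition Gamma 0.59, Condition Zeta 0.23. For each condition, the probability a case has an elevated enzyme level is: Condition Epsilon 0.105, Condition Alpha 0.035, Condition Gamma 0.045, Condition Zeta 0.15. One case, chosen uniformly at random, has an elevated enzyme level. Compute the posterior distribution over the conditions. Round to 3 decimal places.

Condition Epsilon 0.088, Condition Alpha 0.059, Condition Gamma 0.371, Condition Zeta 0.482

Compute prior × likelihood for every hypothesis:
  Condition Epsilon: 0.06 × 0.105 = 0.0063
  Condition Alpha: 0.12 × 0.035 = 0.0042
  Condition Gamma: 0.59 × 0.045 = 0.02655
  Condition Zeta: 0.23 × 0.15 = 0.0345
Sum = 0.07155.
P(Condition Epsilon | elevated) = 0.0063/0.07155 ≈ 0.088
P(Condition Alpha | elevated) = 0.0042/0.07155 ≈ 0.059
P(Condition Gamma | elevated) = 0.02655/0.07155 ≈ 0.371
P(Condition Zeta | elevated) = 0.0345/0.07155 ≈ 0.482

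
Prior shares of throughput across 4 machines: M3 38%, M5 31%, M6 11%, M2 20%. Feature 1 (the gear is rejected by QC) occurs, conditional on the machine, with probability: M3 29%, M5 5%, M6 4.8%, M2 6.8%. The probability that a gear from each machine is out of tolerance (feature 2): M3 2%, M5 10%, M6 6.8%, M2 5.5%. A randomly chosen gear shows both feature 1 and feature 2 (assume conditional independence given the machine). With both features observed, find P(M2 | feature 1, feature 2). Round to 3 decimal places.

0.154

By Bayes' rule, posterior ∝ prior × likelihood:
  M3: 0.38 × 0.29 × 0.02 = 0.002204
  M5: 0.31 × 0.05 × 0.1 = 0.00155
  M6: 0.11 × 0.048 × 0.068 = 0.00035904
  M2: 0.2 × 0.068 × 0.055 = 0.000748
Normalizing constant = 0.00486104.
P(M2 | evidence) = 0.000748 / 0.00486104 ≈ 0.154.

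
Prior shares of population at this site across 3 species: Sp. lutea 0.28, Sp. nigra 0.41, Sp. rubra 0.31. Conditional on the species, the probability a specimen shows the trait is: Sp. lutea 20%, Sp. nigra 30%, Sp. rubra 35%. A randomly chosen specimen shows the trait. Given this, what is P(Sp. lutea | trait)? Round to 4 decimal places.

0.1948

Unnormalized posteriors (prior × likelihood):
  Sp. lutea: 0.28 × 0.2 = 0.056
  Sp. nigra: 0.41 × 0.3 = 0.123
  Sp. rubra: 0.31 × 0.35 = 0.1085
Normalizing constant = 0.2875.
P(Sp. lutea | evidence) = 0.056 / 0.2875 ≈ 0.1948.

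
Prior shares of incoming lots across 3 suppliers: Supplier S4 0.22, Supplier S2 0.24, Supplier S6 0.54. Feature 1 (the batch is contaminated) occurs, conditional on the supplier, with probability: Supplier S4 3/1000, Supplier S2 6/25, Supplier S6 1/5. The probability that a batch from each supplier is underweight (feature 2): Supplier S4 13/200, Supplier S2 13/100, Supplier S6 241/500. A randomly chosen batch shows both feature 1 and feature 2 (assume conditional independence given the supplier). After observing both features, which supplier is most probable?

By Bayes' rule, posterior ∝ prior × likelihood:
  Supplier S4: 0.22 × 0.003 × 0.065 = 0.0000429
  Supplier S2: 0.24 × 0.24 × 0.13 = 0.007488
  Supplier S6: 0.54 × 0.2 × 0.482 = 0.052056
Normalizing constant = 0.0595869.
Largest term belongs to Supplier S6, so Supplier S6 is most probable.

Supplier S6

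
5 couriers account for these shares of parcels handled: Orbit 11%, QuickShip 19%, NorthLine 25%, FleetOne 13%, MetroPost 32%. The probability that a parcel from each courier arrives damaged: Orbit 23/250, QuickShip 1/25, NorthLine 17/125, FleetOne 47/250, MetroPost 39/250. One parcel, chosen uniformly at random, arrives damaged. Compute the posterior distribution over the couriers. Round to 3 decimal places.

Orbit 0.080, QuickShip 0.060, NorthLine 0.270, FleetOne 0.194, MetroPost 0.396

Unnormalized posteriors (prior × likelihood):
  Orbit: 0.11 × 0.092 = 0.01012
  QuickShip: 0.19 × 0.04 = 0.0076
  NorthLine: 0.25 × 0.136 = 0.034
  FleetOne: 0.13 × 0.188 = 0.02444
  MetroPost: 0.32 × 0.156 = 0.04992
Normalizing constant = 0.12608.
P(Orbit | damaged) = 0.01012/0.12608 ≈ 0.080
P(QuickShip | damaged) = 0.0076/0.12608 ≈ 0.060
P(NorthLine | damaged) = 0.034/0.12608 ≈ 0.270
P(FleetOne | damaged) = 0.02444/0.12608 ≈ 0.194
P(MetroPost | damaged) = 0.04992/0.12608 ≈ 0.396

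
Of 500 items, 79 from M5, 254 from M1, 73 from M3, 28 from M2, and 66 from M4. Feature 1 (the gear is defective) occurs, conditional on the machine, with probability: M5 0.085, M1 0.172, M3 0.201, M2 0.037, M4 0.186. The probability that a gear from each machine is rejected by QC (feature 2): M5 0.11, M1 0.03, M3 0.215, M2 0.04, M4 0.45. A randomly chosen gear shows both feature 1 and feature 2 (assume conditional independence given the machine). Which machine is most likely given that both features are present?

M4

Compute prior × likelihood for every hypothesis:
  M5: 0.158 × 0.085 × 0.11 = 0.0014773
  M1: 0.508 × 0.172 × 0.03 = 0.00262128
  M3: 0.146 × 0.201 × 0.215 = 0.00630939
  M2: 0.056 × 0.037 × 0.04 = 0.00008288
  M4: 0.132 × 0.186 × 0.45 = 0.0110484
Total = 0.02153925.
Largest term belongs to M4, so M4 is most probable.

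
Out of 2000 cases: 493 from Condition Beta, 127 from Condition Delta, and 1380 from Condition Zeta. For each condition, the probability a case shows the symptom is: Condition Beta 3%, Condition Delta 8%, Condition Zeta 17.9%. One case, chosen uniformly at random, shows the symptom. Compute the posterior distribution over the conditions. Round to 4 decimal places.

Unnormalized posteriors (prior × likelihood):
  Condition Beta: 0.2465 × 0.03 = 0.007395
  Condition Delta: 0.0635 × 0.08 = 0.00508
  Condition Zeta: 0.69 × 0.179 = 0.12351
Total = 0.135985.
P(Condition Beta | symptomatic) = 0.007395/0.135985 ≈ 0.0544
P(Condition Delta | symptomatic) = 0.00508/0.135985 ≈ 0.0374
P(Condition Zeta | symptomatic) = 0.12351/0.135985 ≈ 0.9083

Condition Beta 0.0544, Condition Delta 0.0374, Condition Zeta 0.9083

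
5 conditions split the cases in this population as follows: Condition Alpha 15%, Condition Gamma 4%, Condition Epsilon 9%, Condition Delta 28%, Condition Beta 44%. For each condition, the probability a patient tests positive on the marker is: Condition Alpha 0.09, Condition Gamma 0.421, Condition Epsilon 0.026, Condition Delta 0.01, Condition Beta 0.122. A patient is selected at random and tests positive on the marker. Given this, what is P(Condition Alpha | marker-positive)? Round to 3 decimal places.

0.151

Prior × likelihood for each hypothesis:
  Condition Alpha: 0.15 × 0.09 = 0.0135
  Condition Gamma: 0.04 × 0.421 = 0.01684
  Condition Epsilon: 0.09 × 0.026 = 0.00234
  Condition Delta: 0.28 × 0.01 = 0.0028
  Condition Beta: 0.44 × 0.122 = 0.05368
Sum = 0.08916.
P(Condition Alpha | evidence) = 0.0135 / 0.08916 ≈ 0.151.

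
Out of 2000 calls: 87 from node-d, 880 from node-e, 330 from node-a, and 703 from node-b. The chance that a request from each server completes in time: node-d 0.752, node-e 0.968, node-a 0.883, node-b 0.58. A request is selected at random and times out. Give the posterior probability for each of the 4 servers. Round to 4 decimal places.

Taking complements, P(timeout | each) = node-d 0.248, node-e 0.032, node-a 0.117, node-b 0.42.
Compute prior × likelihood for every hypothesis:
  node-d: 0.0435 × 0.248 = 0.010788
  node-e: 0.44 × 0.032 = 0.01408
  node-a: 0.165 × 0.117 = 0.019305
  node-b: 0.3515 × 0.42 = 0.14763
Sum = 0.191803.
P(node-d | timeout) = 0.010788/0.191803 ≈ 0.0562
P(node-e | timeout) = 0.01408/0.191803 ≈ 0.0734
P(node-a | timeout) = 0.019305/0.191803 ≈ 0.1007
P(node-b | timeout) = 0.14763/0.191803 ≈ 0.7697

node-d 0.0562, node-e 0.0734, node-a 0.1007, node-b 0.7697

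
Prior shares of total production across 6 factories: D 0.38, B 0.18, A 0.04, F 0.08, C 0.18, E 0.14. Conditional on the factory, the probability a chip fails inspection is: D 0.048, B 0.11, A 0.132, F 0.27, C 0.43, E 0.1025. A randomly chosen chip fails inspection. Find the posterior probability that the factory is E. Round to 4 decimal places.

0.0916

Unnormalized posteriors (prior × likelihood):
  D: 0.38 × 0.048 = 0.01824
  B: 0.18 × 0.11 = 0.0198
  A: 0.04 × 0.132 = 0.00528
  F: 0.08 × 0.27 = 0.0216
  C: 0.18 × 0.43 = 0.0774
  E: 0.14 × 0.1025 = 0.01435
Normalizing constant = 0.15667.
P(E | evidence) = 0.01435 / 0.15667 ≈ 0.0916.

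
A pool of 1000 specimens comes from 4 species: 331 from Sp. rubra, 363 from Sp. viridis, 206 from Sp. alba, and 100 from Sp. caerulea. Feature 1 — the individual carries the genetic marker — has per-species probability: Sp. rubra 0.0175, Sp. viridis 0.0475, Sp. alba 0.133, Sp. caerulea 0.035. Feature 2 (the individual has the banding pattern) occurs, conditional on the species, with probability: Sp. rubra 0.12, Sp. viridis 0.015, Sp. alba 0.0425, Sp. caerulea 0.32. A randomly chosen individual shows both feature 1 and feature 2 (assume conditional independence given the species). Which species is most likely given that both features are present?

Prior × likelihood for each hypothesis:
  Sp. rubra: 0.331 × 0.0175 × 0.12 = 0.0006951
  Sp. viridis: 0.363 × 0.0475 × 0.015 = 0.0002586375
  Sp. alba: 0.206 × 0.133 × 0.0425 = 0.001164415
  Sp. caerulea: 0.1 × 0.035 × 0.32 = 0.00112
Normalizing constant = 0.0032381525.
Largest term belongs to Sp. alba, so Sp. alba is most probable.

Sp. alba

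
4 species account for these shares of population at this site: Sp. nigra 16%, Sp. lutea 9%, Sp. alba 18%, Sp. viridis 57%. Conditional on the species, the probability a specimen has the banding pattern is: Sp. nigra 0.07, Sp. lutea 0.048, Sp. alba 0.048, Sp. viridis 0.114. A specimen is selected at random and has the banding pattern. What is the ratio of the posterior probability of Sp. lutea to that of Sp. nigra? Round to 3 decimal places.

Compute prior × likelihood for every hypothesis:
  Sp. nigra: 0.16 × 0.07 = 0.0112
  Sp. lutea: 0.09 × 0.048 = 0.00432
  Sp. alba: 0.18 × 0.048 = 0.00864
  Sp. viridis: 0.57 × 0.114 = 0.06498
Sum = 0.08914.
The ratio is 0.00432 / 0.0112 (the normalizer cancels) = 0.386.

0.386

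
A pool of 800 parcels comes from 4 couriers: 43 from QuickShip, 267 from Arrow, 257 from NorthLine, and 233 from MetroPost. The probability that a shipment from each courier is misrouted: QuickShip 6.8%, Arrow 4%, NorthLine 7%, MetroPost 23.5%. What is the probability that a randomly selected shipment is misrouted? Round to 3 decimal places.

0.108

By Bayes' rule, posterior ∝ prior × likelihood:
  QuickShip: 0.05375 × 0.068 = 0.003655
  Arrow: 0.33375 × 0.04 = 0.01335
  NorthLine: 0.32125 × 0.07 = 0.0224875
  MetroPost: 0.29125 × 0.235 = 0.06844375
P(misrouted) = 0.003655 + 0.01335 + 0.0224875 + 0.06844375 = 0.10793625 → 0.108.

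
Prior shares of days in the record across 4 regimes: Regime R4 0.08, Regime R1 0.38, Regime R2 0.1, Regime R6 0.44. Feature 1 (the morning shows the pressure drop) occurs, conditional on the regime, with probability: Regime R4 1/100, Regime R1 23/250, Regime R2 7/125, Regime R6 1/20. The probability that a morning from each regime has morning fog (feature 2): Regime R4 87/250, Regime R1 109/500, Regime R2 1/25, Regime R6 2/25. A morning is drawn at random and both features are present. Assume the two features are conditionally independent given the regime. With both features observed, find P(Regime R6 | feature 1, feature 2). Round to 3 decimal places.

0.178

Prior × likelihood for each hypothesis:
  Regime R4: 0.08 × 0.01 × 0.348 = 0.0002784
  Regime R1: 0.38 × 0.092 × 0.218 = 0.00762128
  Regime R2: 0.1 × 0.056 × 0.04 = 0.000224
  Regime R6: 0.44 × 0.05 × 0.08 = 0.00176
Sum = 0.00988368.
P(Regime R6 | evidence) = 0.00176 / 0.00988368 ≈ 0.178.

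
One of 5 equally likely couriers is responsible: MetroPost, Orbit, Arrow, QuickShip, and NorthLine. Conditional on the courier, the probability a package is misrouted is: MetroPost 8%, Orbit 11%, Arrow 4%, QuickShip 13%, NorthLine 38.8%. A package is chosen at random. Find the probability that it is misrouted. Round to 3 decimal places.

Since the prior is uniform, the posterior is proportional to the likelihood:
  MetroPost: 0.08
  Orbit: 0.11
  Arrow: 0.04
  QuickShip: 0.13
  NorthLine: 0.388
P(misrouted) = (1/5) × (0.08 + 0.11 + 0.04 + 0.13 + 0.388) = 0.748/5 ≈ 0.150.

0.150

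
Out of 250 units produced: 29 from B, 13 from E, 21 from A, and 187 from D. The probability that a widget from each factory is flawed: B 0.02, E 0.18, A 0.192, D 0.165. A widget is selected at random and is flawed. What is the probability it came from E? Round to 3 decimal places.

Prior × likelihood for each hypothesis:
  B: 0.116 × 0.02 = 0.00232
  E: 0.052 × 0.18 = 0.00936
  A: 0.084 × 0.192 = 0.016128
  D: 0.748 × 0.165 = 0.12342
Total = 0.151228.
P(E | evidence) = 0.00936 / 0.151228 ≈ 0.062.

0.062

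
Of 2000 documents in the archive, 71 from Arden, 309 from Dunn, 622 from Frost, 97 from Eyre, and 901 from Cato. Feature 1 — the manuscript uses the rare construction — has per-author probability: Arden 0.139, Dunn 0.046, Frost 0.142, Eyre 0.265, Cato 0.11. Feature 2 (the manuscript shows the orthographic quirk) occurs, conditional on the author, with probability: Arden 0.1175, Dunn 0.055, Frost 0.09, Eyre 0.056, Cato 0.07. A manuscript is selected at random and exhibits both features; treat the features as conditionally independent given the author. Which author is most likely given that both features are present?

By Bayes' rule, posterior ∝ prior × likelihood:
  Arden: 0.0355 × 0.139 × 0.1175 = 0.00057980375
  Dunn: 0.1545 × 0.046 × 0.055 = 0.000390885
  Frost: 0.311 × 0.142 × 0.09 = 0.00397458
  Eyre: 0.0485 × 0.265 × 0.056 = 0.00071974
  Cato: 0.4505 × 0.11 × 0.07 = 0.00346885
Sum = 0.00913385875.
Largest term belongs to Frost, so Frost is most probable.

Frost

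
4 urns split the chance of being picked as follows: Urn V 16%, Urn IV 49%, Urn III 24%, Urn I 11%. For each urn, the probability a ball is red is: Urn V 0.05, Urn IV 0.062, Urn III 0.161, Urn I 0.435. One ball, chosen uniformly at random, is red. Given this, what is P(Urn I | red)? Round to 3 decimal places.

0.383

Compute prior × likelihood for every hypothesis:
  Urn V: 0.16 × 0.05 = 0.008
  Urn IV: 0.49 × 0.062 = 0.03038
  Urn III: 0.24 × 0.161 = 0.03864
  Urn I: 0.11 × 0.435 = 0.04785
Total = 0.12487.
P(Urn I | evidence) = 0.04785 / 0.12487 ≈ 0.383.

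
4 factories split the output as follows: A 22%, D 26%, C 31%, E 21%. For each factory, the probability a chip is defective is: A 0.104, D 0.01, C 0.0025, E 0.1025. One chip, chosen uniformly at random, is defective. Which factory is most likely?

By Bayes' rule, posterior ∝ prior × likelihood:
  A: 0.22 × 0.104 = 0.02288
  D: 0.26 × 0.01 = 0.0026
  C: 0.31 × 0.0025 = 0.000775
  E: 0.21 × 0.1025 = 0.021525
Sum = 0.04778.
Largest term belongs to A, so A is most probable.

A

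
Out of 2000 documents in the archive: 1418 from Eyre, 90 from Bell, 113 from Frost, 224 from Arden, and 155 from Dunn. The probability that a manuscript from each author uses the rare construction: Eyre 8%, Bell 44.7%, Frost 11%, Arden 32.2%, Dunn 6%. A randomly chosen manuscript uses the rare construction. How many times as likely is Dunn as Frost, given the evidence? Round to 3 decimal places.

Unnormalized posteriors (prior × likelihood):
  Eyre: 0.709 × 0.08 = 0.05672
  Bell: 0.045 × 0.447 = 0.020115
  Frost: 0.0565 × 0.11 = 0.006215
  Arden: 0.112 × 0.322 = 0.036064
  Dunn: 0.0775 × 0.06 = 0.00465
Sum = 0.123764.
The ratio is 0.00465 / 0.006215 (the normalizer cancels) = 0.748.

0.748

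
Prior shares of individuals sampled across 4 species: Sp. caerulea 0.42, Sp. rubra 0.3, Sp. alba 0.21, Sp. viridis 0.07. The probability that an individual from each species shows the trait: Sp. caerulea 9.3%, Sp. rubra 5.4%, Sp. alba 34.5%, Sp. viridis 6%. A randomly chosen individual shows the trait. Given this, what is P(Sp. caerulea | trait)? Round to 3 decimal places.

0.296

Prior × likelihood for each hypothesis:
  Sp. caerulea: 0.42 × 0.093 = 0.03906
  Sp. rubra: 0.3 × 0.054 = 0.0162
  Sp. alba: 0.21 × 0.345 = 0.07245
  Sp. viridis: 0.07 × 0.06 = 0.0042
Total = 0.13191.
P(Sp. caerulea | evidence) = 0.03906 / 0.13191 ≈ 0.296.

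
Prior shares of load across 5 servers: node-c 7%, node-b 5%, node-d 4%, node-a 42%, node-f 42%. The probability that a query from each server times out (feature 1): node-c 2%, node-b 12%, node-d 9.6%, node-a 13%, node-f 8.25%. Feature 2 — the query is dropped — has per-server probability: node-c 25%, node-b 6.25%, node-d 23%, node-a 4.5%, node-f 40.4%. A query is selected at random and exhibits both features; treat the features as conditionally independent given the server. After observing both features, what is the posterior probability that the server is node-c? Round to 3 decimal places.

0.019

Compute prior × likelihood for every hypothesis:
  node-c: 0.07 × 0.02 × 0.25 = 0.00035
  node-b: 0.05 × 0.12 × 0.0625 = 0.000375
  node-d: 0.04 × 0.096 × 0.23 = 0.0008832
  node-a: 0.42 × 0.13 × 0.045 = 0.002457
  node-f: 0.42 × 0.0825 × 0.404 = 0.0139986
Normalizing constant = 0.0180638.
P(node-c | evidence) = 0.00035 / 0.0180638 ≈ 0.019.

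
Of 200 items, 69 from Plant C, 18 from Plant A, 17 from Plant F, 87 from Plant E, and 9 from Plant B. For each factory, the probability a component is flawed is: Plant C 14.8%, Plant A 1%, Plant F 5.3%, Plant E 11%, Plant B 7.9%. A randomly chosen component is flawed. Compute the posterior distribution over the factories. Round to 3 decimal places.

Plant C 0.473, Plant A 0.008, Plant F 0.042, Plant E 0.444, Plant B 0.033

Prior × likelihood for each hypothesis:
  Plant C: 0.345 × 0.148 = 0.05106
  Plant A: 0.09 × 0.01 = 0.0009
  Plant F: 0.085 × 0.053 = 0.004505
  Plant E: 0.435 × 0.11 = 0.04785
  Plant B: 0.045 × 0.079 = 0.003555
Sum = 0.10787.
P(Plant C | flawed) = 0.05106/0.10787 ≈ 0.473
P(Plant A | flawed) = 0.0009/0.10787 ≈ 0.008
P(Plant F | flawed) = 0.004505/0.10787 ≈ 0.042
P(Plant E | flawed) = 0.04785/0.10787 ≈ 0.444
P(Plant B | flawed) = 0.003555/0.10787 ≈ 0.033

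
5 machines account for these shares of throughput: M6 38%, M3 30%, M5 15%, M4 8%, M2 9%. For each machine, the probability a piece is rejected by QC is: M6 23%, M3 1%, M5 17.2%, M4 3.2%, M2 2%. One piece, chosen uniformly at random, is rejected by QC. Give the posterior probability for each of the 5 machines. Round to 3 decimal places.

Unnormalized posteriors (prior × likelihood):
  M6: 0.38 × 0.23 = 0.0874
  M3: 0.3 × 0.01 = 0.003
  M5: 0.15 × 0.172 = 0.0258
  M4: 0.08 × 0.032 = 0.00256
  M2: 0.09 × 0.02 = 0.0018
Sum = 0.12056.
P(M6 | rejected) = 0.0874/0.12056 ≈ 0.725
P(M3 | rejected) = 0.003/0.12056 ≈ 0.025
P(M5 | rejected) = 0.0258/0.12056 ≈ 0.214
P(M4 | rejected) = 0.00256/0.12056 ≈ 0.021
P(M2 | rejected) = 0.0018/0.12056 ≈ 0.015

M6 0.725, M3 0.025, M5 0.214, M4 0.021, M2 0.015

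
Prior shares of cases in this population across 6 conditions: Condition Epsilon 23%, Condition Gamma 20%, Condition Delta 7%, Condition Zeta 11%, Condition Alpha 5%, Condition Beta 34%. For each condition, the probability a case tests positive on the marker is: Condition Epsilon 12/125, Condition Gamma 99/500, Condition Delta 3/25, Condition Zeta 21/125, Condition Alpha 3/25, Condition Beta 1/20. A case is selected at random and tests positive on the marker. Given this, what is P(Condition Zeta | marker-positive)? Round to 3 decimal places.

0.166

By Bayes' rule, posterior ∝ prior × likelihood:
  Condition Epsilon: 0.23 × 0.096 = 0.02208
  Condition Gamma: 0.2 × 0.198 = 0.0396
  Condition Delta: 0.07 × 0.12 = 0.0084
  Condition Zeta: 0.11 × 0.168 = 0.01848
  Condition Alpha: 0.05 × 0.12 = 0.006
  Condition Beta: 0.34 × 0.05 = 0.017
Total = 0.11156.
P(Condition Zeta | evidence) = 0.01848 / 0.11156 ≈ 0.166.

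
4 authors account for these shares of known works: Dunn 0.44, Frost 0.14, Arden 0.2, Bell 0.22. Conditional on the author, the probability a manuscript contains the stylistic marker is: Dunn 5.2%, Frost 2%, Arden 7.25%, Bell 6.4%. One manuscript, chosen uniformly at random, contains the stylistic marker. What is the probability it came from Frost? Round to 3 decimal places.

Unnormalized posteriors (prior × likelihood):
  Dunn: 0.44 × 0.052 = 0.02288
  Frost: 0.14 × 0.02 = 0.0028
  Arden: 0.2 × 0.0725 = 0.0145
  Bell: 0.22 × 0.064 = 0.01408
Total = 0.05426.
P(Frost | evidence) = 0.0028 / 0.05426 ≈ 0.052.

0.052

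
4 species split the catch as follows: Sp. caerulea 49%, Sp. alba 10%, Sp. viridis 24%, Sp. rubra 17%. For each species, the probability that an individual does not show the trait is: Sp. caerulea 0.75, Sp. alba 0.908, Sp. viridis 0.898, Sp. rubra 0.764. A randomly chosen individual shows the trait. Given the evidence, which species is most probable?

Sp. caerulea

Taking complements, P(trait | each) = Sp. caerulea 0.25, Sp. alba 0.092, Sp. viridis 0.102, Sp. rubra 0.236.
Compute prior × likelihood for every hypothesis:
  Sp. caerulea: 0.49 × 0.25 = 0.1225
  Sp. alba: 0.1 × 0.092 = 0.0092
  Sp. viridis: 0.24 × 0.102 = 0.02448
  Sp. rubra: 0.17 × 0.236 = 0.04012
Sum = 0.1963.
Largest term belongs to Sp. caerulea, so Sp. caerulea is most probable.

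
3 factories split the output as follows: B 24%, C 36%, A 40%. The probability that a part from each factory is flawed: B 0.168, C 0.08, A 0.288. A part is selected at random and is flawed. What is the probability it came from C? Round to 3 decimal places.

By Bayes' rule, posterior ∝ prior × likelihood:
  B: 0.24 × 0.168 = 0.04032
  C: 0.36 × 0.08 = 0.0288
  A: 0.4 × 0.288 = 0.1152
Normalizing constant = 0.18432.
P(C | evidence) = 0.0288 / 0.18432 ≈ 0.156.

0.156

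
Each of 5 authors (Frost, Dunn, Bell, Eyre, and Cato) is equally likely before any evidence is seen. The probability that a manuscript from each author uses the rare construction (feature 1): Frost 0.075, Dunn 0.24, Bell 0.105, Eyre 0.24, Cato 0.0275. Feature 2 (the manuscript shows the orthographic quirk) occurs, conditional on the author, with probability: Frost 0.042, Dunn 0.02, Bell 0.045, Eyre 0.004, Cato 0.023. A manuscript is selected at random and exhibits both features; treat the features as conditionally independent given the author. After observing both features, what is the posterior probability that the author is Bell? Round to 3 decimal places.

Since the prior is uniform, the posterior is proportional to the likelihood:
  Frost: 0.075 × 0.042 = 0.00315
  Dunn: 0.24 × 0.02 = 0.0048
  Bell: 0.105 × 0.045 = 0.004725
  Eyre: 0.24 × 0.004 = 0.00096
  Cato: 0.0275 × 0.023 = 0.0006325
Normalizing constant = 0.0142675.
P(Bell | evidence) = 0.004725 / 0.0142675 ≈ 0.331.

0.331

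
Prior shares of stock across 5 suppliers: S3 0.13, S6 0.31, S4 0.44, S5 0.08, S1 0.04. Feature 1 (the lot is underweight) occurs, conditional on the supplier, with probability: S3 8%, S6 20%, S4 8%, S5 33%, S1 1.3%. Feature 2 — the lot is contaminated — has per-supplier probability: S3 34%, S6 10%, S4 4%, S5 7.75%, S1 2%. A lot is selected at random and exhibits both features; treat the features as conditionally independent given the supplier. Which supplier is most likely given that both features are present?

Prior × likelihood for each hypothesis:
  S3: 0.13 × 0.08 × 0.34 = 0.003536
  S6: 0.31 × 0.2 × 0.1 = 0.0062
  S4: 0.44 × 0.08 × 0.04 = 0.001408
  S5: 0.08 × 0.33 × 0.0775 = 0.002046
  S1: 0.04 × 0.013 × 0.02 = 0.0000104
Normalizing constant = 0.0132004.
Largest term belongs to S6, so S6 is most probable.

S6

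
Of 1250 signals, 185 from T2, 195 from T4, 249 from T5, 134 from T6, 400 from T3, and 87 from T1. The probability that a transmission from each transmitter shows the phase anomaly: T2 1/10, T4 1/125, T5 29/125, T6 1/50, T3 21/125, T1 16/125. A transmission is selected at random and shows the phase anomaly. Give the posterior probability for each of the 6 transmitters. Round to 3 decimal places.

T2 0.116, T4 0.010, T5 0.364, T6 0.017, T3 0.423, T1 0.070

Unnormalized posteriors (prior × likelihood):
  T2: 0.148 × 0.1 = 0.0148
  T4: 0.156 × 0.008 = 0.001248
  T5: 0.1992 × 0.232 = 0.0462144
  T6: 0.1072 × 0.02 = 0.002144
  T3: 0.32 × 0.168 = 0.05376
  T1: 0.0696 × 0.128 = 0.0089088
Normalizing constant = 0.1270752.
P(T2 | anomaly) = 0.0148/0.1270752 ≈ 0.116
P(T4 | anomaly) = 0.001248/0.1270752 ≈ 0.010
P(T5 | anomaly) = 0.0462144/0.1270752 ≈ 0.364
P(T6 | anomaly) = 0.002144/0.1270752 ≈ 0.017
P(T3 | anomaly) = 0.05376/0.1270752 ≈ 0.423
P(T1 | anomaly) = 0.0089088/0.1270752 ≈ 0.070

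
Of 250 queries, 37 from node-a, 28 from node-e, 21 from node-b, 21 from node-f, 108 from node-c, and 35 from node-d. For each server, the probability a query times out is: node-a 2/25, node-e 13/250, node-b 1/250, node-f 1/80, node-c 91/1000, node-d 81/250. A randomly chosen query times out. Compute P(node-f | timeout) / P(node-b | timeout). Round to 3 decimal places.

3.125

By Bayes' rule, posterior ∝ prior × likelihood:
  node-a: 0.148 × 0.08 = 0.01184
  node-e: 0.112 × 0.052 = 0.005824
  node-b: 0.084 × 0.004 = 0.000336
  node-f: 0.084 × 0.0125 = 0.00105
  node-c: 0.432 × 0.091 = 0.039312
  node-d: 0.14 × 0.324 = 0.04536
Normalizing constant = 0.103722.
The ratio is 0.00105 / 0.000336 (the normalizer cancels) = 3.125.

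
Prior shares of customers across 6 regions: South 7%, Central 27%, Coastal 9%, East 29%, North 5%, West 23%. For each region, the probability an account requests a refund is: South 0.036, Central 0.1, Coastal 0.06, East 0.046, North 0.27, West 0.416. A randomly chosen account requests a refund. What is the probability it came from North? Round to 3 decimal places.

Unnormalized posteriors (prior × likelihood):
  South: 0.07 × 0.036 = 0.00252
  Central: 0.27 × 0.1 = 0.027
  Coastal: 0.09 × 0.06 = 0.0054
  East: 0.29 × 0.046 = 0.01334
  North: 0.05 × 0.27 = 0.0135
  West: 0.23 × 0.416 = 0.09568
Sum = 0.15744.
P(North | evidence) = 0.0135 / 0.15744 ≈ 0.086.

0.086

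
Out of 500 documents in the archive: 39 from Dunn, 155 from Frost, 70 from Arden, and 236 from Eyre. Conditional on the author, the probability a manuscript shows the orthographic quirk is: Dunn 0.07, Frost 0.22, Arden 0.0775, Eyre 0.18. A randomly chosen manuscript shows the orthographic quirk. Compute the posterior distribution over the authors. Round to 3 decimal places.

Unnormalized posteriors (prior × likelihood):
  Dunn: 0.078 × 0.07 = 0.00546
  Frost: 0.31 × 0.22 = 0.0682
  Arden: 0.14 × 0.0775 = 0.01085
  Eyre: 0.472 × 0.18 = 0.08496
Sum = 0.16947.
P(Dunn | quirk) = 0.00546/0.16947 ≈ 0.032
P(Frost | quirk) = 0.0682/0.16947 ≈ 0.402
P(Arden | quirk) = 0.01085/0.16947 ≈ 0.064
P(Eyre | quirk) = 0.08496/0.16947 ≈ 0.501

Dunn 0.032, Frost 0.402, Arden 0.064, Eyre 0.501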